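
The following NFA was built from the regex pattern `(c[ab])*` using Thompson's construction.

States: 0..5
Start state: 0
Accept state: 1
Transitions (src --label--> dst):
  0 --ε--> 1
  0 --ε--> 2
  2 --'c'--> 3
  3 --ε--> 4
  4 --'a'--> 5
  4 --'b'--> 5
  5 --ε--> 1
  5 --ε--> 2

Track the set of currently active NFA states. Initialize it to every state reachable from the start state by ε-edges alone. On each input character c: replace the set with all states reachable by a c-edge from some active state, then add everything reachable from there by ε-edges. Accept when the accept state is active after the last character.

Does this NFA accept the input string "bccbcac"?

start: ε-closure({0}) = {0,1,2}
'b' @ 1: {}  — no active states
rest 'ccbcac' ignored (set empty)
after full input: {}  (accept=1 not in)

Answer: REJECT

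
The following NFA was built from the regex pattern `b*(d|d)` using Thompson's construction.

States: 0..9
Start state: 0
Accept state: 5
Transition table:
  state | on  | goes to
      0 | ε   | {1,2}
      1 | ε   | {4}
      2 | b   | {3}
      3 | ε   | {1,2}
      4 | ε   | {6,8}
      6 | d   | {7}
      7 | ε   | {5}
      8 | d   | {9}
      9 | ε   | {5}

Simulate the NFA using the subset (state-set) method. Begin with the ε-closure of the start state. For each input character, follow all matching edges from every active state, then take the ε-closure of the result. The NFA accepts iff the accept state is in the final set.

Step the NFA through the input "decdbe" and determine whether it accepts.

Answer: REJECT

Steps:
initial (ε-close {0}): {0,1,2,4,6,8}
'd' @ 1: {5,7,9}  ✓accept
'e' @ 2: {}  — dead — no transitions
rest 'cdbe' ignored (set empty)
after full input: {}  (accept=5 not in)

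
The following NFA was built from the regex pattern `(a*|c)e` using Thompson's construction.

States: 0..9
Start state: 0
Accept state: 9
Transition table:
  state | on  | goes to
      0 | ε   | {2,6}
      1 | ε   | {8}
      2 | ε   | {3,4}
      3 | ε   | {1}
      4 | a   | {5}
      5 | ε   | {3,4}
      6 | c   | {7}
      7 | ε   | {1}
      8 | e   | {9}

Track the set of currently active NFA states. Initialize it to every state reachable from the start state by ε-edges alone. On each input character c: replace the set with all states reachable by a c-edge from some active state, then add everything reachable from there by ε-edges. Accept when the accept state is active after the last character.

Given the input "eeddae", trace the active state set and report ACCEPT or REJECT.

Answer: REJECT

Steps:
S₀ = ε-closure({0}) = {0,1,2,3,4,6,8}
'e' @ 1: {9}  [accepting]
'e' @ 2: {}  — dead — no transitions
rest 'ddae' ignored (set empty)
end set {} — state 9 not in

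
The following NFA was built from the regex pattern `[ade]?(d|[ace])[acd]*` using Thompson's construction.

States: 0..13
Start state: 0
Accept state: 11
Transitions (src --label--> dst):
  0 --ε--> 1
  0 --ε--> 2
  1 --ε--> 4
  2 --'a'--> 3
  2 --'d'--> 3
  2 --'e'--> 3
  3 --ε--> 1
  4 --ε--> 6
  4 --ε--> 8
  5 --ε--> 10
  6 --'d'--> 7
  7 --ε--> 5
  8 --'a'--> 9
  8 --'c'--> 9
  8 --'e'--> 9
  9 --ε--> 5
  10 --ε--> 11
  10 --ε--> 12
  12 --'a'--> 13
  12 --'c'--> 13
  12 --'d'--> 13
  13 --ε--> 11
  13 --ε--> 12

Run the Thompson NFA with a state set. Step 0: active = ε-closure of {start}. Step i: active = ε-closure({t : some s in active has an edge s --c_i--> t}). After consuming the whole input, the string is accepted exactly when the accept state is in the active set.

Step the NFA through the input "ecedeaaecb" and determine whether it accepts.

Answer: REJECT

Steps:
initial (ε-close {0}): {0,1,2,4,6,8}
'e' @ 1: {1,3,4,5,6,8,9,10,11,12}  (accept∈set)
'c' @ 2: {5,9,10,11,12,13}  (accept∈set)
'e' @ 3: {}  — dead — no transitions
rest 'deaaecb' ignored (set empty)
final: {}; accept 11 not in set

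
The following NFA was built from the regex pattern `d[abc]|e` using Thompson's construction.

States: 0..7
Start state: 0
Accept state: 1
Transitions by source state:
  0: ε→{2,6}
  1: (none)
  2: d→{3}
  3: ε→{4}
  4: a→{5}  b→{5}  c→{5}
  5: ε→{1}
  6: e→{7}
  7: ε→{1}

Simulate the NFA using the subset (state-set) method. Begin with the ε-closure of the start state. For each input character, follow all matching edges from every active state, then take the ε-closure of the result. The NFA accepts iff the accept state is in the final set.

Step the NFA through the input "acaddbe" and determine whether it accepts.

Answer: REJECT

Trace:
initial (ε-close {0}): {0,2,6}
'a' @ 1: {}  — state set empty
rest 'caddbe' ignored (set empty)
final: {}; accept 1 not in set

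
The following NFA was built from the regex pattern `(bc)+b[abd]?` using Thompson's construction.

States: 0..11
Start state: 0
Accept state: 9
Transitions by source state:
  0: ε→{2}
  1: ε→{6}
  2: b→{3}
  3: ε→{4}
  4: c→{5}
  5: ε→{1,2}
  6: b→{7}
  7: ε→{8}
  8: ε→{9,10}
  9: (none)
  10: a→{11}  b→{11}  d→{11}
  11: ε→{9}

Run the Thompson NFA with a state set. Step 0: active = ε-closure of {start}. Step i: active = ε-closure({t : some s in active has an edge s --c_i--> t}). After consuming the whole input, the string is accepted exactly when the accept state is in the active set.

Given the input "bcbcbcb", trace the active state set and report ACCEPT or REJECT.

Answer: ACCEPT

Derivation:
S₀ = ε-closure({0}) = {0,2}
'b' @ 1: {3,4}
'c' @ 2: {1,2,5,6}
'b' @ 3: {3,4,7,8,9,10}  (accept∈set)
'c' @ 4: {1,2,5,6}
'b' @ 5: {3,4,7,8,9,10}  (accept∈set)
'c' @ 6: {1,2,5,6}
'b' @ 7: {3,4,7,8,9,10}  (accept∈set)
after full input: {3,4,7,8,9,10}  (accept=9 in)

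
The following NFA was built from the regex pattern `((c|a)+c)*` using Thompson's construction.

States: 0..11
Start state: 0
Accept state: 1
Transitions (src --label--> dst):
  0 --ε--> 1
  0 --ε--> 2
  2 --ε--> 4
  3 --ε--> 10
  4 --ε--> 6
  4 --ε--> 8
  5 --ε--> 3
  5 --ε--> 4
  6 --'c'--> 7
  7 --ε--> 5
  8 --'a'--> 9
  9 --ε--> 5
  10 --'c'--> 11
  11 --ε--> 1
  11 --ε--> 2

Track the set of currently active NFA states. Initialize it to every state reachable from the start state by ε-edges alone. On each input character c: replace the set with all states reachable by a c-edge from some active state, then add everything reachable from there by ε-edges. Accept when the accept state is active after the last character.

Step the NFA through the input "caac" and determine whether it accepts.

initial (ε-close {0}): {0,1,2,4,6,8}
'c' @ 1: {3,4,5,6,7,8,10}
'a' @ 2: {3,4,5,6,8,9,10}
'a' @ 3: {3,4,5,6,8,9,10}
'c' @ 4: {1,2,3,4,5,6,7,8,10,11}  (accept∈set)
end set {1,2,3,4,5,6,7,8,10,11} — state 1 in

Answer: ACCEPT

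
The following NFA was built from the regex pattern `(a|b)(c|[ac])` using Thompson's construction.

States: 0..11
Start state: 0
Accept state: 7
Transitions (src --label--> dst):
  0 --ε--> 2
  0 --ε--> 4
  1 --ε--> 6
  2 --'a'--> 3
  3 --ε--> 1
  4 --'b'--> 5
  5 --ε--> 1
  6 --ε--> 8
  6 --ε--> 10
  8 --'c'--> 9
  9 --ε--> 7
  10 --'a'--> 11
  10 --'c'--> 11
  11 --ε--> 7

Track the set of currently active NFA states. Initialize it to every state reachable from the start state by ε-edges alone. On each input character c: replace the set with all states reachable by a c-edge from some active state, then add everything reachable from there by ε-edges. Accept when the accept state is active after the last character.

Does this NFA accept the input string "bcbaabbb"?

Answer: REJECT

Derivation:
start: ε-closure({0}) = {0,2,4}
'b' @ 1: {1,5,6,8,10}
'c' @ 2: {7,9,11}  ✓accept
'b' @ 3: {}  — state set empty
rest 'aabbb' ignored (set empty)
after full input: {}  (accept=7 not in)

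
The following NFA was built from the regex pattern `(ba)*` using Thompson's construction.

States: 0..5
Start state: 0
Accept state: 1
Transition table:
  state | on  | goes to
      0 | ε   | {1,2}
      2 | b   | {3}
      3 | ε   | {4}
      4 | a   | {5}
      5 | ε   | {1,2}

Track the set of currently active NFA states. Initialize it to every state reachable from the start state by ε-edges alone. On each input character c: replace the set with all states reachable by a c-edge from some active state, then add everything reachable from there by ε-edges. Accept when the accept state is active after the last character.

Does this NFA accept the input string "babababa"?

Answer: ACCEPT

Derivation:
S₀ = ε-closure({0}) = {0,1,2}
'b' @ 1: {3,4}
'a' @ 2: {1,2,5}  [accepting]
'b' @ 3: {3,4}
'a' @ 4: {1,2,5}  [accepting]
'b' @ 5: {3,4}
'a' @ 6: {1,2,5}  [accepting]
'b' @ 7: {3,4}
'a' @ 8: {1,2,5}  [accepting]
end set {1,2,5} — state 1 in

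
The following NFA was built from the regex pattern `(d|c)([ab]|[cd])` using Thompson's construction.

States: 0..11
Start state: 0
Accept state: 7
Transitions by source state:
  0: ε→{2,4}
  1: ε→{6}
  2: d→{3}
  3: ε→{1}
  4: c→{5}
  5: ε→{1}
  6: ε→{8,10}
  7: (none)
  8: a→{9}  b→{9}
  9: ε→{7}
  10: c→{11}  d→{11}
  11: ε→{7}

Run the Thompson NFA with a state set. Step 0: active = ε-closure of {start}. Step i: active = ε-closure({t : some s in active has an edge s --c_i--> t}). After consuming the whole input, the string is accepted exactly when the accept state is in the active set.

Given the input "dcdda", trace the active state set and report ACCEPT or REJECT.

initial (ε-close {0}): {0,2,4}
'd' @ 1: {1,3,6,8,10}
'c' @ 2: {7,11}  [accepting]
'd' @ 3: {}  — state set empty
rest 'da' ignored (set empty)
after full input: {}  (accept=7 not in)

Answer: REJECT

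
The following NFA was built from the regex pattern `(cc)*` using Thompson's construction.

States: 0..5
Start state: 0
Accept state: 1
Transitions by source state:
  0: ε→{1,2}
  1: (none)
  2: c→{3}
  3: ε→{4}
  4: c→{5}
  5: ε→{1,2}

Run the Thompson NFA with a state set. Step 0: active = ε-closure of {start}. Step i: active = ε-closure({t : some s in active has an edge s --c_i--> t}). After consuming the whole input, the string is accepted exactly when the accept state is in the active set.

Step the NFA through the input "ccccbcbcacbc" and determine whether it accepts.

S₀ = ε-closure({0}) = {0,1,2}
'c' @ 1: {3,4}
'c' @ 2: {1,2,5}  [accepting]
'c' @ 3: {3,4}
'c' @ 4: {1,2,5}  [accepting]
'b' @ 5: {}  — dead — no transitions
rest 'cbcacbc' ignored (set empty)
final: {}; accept 1 not in set

Answer: REJECT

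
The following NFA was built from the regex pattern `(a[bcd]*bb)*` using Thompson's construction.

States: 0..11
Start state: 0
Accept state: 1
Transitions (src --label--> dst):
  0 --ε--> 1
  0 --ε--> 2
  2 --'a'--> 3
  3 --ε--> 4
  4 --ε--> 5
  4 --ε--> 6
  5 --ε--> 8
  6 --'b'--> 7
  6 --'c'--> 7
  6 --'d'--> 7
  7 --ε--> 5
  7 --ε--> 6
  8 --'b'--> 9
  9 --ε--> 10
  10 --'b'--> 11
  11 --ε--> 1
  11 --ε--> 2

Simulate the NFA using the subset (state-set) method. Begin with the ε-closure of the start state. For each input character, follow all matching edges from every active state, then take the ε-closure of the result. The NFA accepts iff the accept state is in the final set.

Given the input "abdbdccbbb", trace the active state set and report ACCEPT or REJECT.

Answer: ACCEPT

Trace:
initial (ε-close {0}): {0,1,2}
'a' @ 1: {3,4,5,6,8}
'b' @ 2: {5,6,7,8,9,10}
'd' @ 3: {5,6,7,8}
'b' @ 4: {5,6,7,8,9,10}
'd' @ 5: {5,6,7,8}
'c' @ 6: {5,6,7,8}
'c' @ 7: {5,6,7,8}
'b' @ 8: {5,6,7,8,9,10}
'b' @ 9: {1,2,5,6,7,8,9,10,11}  [accepting]
'b' @ 10: {1,2,5,6,7,8,9,10,11}  [accepting]
final: {1,2,5,6,7,8,9,10,11}; accept 1 in set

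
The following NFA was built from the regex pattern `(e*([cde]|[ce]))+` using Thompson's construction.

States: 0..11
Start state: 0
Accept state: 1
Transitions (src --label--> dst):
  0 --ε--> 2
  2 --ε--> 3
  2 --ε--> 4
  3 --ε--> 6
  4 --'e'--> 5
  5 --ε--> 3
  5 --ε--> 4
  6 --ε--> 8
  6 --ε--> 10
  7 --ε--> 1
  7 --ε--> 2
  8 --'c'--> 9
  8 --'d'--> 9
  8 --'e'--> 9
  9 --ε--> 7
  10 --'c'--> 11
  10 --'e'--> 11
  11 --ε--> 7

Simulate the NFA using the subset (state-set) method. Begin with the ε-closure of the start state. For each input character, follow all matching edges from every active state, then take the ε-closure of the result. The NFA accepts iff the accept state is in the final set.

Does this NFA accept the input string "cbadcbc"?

Answer: REJECT

Steps:
initial (ε-close {0}): {0,2,3,4,6,8,10}
'c' @ 1: {1,2,3,4,6,7,8,9,10,11}  [accepting]
'b' @ 2: {}  — dead — no transitions
rest 'adcbc' ignored (set empty)
end set {} — state 1 not in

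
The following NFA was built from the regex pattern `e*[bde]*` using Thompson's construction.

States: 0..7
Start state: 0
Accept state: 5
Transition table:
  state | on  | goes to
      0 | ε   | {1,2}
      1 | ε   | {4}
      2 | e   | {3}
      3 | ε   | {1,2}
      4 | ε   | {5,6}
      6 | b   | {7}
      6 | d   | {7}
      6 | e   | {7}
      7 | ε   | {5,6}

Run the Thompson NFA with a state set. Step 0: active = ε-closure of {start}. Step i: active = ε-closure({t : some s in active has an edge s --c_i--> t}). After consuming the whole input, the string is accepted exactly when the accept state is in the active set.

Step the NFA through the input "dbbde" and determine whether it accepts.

start: ε-closure({0}) = {0,1,2,4,5,6}
'd' @ 1: {5,6,7}  ✓accept
'b' @ 2: {5,6,7}  ✓accept
'b' @ 3: {5,6,7}  ✓accept
'd' @ 4: {5,6,7}  ✓accept
'e' @ 5: {5,6,7}  ✓accept
after full input: {5,6,7}  (accept=5 in)

Answer: ACCEPT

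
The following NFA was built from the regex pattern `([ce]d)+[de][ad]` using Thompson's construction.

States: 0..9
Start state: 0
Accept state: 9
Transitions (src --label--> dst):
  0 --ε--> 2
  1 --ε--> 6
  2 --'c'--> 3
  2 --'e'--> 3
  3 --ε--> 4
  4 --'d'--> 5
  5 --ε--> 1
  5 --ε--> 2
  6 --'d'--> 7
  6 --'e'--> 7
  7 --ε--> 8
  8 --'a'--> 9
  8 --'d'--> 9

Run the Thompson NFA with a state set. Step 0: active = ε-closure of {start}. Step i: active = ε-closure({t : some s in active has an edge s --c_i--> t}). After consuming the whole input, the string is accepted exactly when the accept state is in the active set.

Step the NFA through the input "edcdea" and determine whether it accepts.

Answer: ACCEPT

Derivation:
initial (ε-close {0}): {0,2}
'e' @ 1: {3,4}
'd' @ 2: {1,2,5,6}
'c' @ 3: {3,4}
'd' @ 4: {1,2,5,6}
'e' @ 5: {3,4,7,8}
'a' @ 6: {9}  ✓accept
after full input: {9}  (accept=9 in)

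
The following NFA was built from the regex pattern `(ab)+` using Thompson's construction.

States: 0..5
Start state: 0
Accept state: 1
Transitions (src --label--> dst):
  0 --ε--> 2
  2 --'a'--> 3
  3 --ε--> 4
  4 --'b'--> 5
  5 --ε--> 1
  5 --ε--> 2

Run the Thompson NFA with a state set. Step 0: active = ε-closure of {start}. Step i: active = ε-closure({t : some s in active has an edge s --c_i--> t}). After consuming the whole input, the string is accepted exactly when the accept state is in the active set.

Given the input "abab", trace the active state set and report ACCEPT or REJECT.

Answer: ACCEPT

Trace:
S₀ = ε-closure({0}) = {0,2}
'a' @ 1: {3,4}
'b' @ 2: {1,2,5}  (accept∈set)
'a' @ 3: {3,4}
'b' @ 4: {1,2,5}  (accept∈set)
end set {1,2,5} — state 1 in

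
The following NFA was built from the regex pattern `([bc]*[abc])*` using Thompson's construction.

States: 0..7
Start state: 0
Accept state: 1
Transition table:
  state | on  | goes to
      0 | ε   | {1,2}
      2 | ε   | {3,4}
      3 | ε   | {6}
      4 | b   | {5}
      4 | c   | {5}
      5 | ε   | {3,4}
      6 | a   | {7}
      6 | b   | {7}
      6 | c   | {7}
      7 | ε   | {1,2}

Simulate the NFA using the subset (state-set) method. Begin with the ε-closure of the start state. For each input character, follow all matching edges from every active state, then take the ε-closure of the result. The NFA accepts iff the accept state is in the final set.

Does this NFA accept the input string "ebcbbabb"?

Answer: REJECT

Trace:
start: ε-closure({0}) = {0,1,2,3,4,6}
'e' @ 1: {}  — no active states
rest 'bcbbabb' ignored (set empty)
final: {}; accept 1 not in set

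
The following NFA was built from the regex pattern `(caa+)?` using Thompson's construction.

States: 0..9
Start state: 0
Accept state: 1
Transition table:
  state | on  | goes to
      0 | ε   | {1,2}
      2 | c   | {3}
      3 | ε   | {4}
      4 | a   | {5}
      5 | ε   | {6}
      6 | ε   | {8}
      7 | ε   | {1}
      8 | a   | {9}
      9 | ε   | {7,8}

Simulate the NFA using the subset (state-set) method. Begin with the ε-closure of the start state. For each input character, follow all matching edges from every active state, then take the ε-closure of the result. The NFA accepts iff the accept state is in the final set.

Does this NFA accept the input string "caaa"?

S₀ = ε-closure({0}) = {0,1,2}
'c' @ 1: {3,4}
'a' @ 2: {5,6,8}
'a' @ 3: {1,7,8,9}  ✓accept
'a' @ 4: {1,7,8,9}  ✓accept
final: {1,7,8,9}; accept 1 in set

Answer: ACCEPT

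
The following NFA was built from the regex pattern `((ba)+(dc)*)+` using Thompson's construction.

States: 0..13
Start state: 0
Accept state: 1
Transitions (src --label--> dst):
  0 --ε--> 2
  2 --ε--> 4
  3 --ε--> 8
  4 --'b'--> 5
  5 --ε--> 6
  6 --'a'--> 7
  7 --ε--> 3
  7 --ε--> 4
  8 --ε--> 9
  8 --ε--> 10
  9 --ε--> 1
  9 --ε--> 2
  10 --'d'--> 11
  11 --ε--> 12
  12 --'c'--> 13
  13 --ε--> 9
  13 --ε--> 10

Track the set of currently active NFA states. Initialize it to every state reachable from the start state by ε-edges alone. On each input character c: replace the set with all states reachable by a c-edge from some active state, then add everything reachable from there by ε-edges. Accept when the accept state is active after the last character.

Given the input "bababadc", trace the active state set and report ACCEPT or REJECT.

Answer: ACCEPT

Derivation:
S₀ = ε-closure({0}) = {0,2,4}
'b' @ 1: {5,6}
'a' @ 2: {1,2,3,4,7,8,9,10}  ✓accept
'b' @ 3: {5,6}
'a' @ 4: {1,2,3,4,7,8,9,10}  ✓accept
'b' @ 5: {5,6}
'a' @ 6: {1,2,3,4,7,8,9,10}  ✓accept
'd' @ 7: {11,12}
'c' @ 8: {1,2,4,9,10,13}  ✓accept
final: {1,2,4,9,10,13}; accept 1 in set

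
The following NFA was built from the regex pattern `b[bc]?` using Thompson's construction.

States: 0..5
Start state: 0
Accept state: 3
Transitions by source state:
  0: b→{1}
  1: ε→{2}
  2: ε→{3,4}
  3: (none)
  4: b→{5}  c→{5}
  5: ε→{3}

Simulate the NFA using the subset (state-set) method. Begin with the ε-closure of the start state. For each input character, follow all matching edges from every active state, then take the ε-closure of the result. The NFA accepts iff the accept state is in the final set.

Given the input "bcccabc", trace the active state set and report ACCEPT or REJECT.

Answer: REJECT

Derivation:
initial (ε-close {0}): {0}
'b' @ 1: {1,2,3,4}  [accepting]
'c' @ 2: {3,5}  [accepting]
'c' @ 3: {}  — no active states
rest 'cabc' ignored (set empty)
end set {} — state 3 not in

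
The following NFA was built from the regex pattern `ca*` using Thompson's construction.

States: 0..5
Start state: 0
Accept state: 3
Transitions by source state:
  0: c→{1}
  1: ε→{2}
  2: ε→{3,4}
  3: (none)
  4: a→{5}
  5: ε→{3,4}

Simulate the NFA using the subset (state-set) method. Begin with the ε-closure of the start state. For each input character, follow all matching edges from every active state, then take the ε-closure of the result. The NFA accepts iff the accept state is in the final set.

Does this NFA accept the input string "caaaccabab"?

Answer: REJECT

Steps:
start: ε-closure({0}) = {0}
'c' @ 1: {1,2,3,4}  (accept∈set)
'a' @ 2: {3,4,5}  (accept∈set)
'a' @ 3: {3,4,5}  (accept∈set)
'a' @ 4: {3,4,5}  (accept∈set)
'c' @ 5: {}  — no active states
rest 'cabab' ignored (set empty)
after full input: {}  (accept=3 not in)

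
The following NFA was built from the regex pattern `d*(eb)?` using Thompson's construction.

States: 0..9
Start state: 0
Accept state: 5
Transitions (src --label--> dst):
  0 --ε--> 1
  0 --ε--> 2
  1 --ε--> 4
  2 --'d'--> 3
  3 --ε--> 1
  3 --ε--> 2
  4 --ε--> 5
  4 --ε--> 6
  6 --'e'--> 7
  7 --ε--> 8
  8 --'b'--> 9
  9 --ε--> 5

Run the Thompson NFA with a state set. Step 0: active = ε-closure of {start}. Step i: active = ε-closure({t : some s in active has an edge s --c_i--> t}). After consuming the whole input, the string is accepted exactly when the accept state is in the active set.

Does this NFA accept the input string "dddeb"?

S₀ = ε-closure({0}) = {0,1,2,4,5,6}
'd' @ 1: {1,2,3,4,5,6}  (accept∈set)
'd' @ 2: {1,2,3,4,5,6}  (accept∈set)
'd' @ 3: {1,2,3,4,5,6}  (accept∈set)
'e' @ 4: {7,8}
'b' @ 5: {5,9}  (accept∈set)
end set {5,9} — state 5 in

Answer: ACCEPT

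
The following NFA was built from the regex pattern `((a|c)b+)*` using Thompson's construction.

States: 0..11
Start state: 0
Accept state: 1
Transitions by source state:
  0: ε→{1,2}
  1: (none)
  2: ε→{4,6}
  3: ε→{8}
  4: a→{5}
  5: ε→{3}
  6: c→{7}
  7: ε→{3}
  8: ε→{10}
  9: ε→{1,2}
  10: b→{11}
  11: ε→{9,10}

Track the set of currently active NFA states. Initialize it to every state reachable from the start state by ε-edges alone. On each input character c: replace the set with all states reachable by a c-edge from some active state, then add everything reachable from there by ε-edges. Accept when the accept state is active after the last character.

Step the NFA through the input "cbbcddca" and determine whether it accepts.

Answer: REJECT

Trace:
initial (ε-close {0}): {0,1,2,4,6}
'c' @ 1: {3,7,8,10}
'b' @ 2: {1,2,4,6,9,10,11}  (accept∈set)
'b' @ 3: {1,2,4,6,9,10,11}  (accept∈set)
'c' @ 4: {3,7,8,10}
'd' @ 5: {}  — no active states
rest 'dca' ignored (set empty)
after full input: {}  (accept=1 not in)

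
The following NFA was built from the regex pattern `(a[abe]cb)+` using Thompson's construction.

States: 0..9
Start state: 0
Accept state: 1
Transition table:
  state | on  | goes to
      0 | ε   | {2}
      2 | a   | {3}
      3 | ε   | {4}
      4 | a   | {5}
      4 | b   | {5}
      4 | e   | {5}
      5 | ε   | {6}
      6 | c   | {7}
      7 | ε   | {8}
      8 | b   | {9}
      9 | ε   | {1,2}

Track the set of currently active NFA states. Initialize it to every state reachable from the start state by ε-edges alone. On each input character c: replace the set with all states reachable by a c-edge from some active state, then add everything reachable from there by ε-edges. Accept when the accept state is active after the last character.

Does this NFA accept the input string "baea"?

Answer: REJECT

Derivation:
initial (ε-close {0}): {0,2}
'b' @ 1: {}  — no active states
rest 'aea' ignored (set empty)
end set {} — state 1 not in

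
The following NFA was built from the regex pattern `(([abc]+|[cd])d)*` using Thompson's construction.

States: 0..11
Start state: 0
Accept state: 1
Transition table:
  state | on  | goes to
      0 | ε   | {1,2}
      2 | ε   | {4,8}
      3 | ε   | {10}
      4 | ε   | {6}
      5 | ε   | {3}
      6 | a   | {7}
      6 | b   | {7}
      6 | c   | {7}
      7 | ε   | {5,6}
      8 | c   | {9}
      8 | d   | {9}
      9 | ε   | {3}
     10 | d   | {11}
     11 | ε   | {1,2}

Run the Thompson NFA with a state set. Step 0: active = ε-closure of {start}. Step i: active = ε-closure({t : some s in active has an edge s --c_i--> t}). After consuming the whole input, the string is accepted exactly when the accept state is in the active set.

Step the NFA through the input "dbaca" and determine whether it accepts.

initial (ε-close {0}): {0,1,2,4,6,8}
'd' @ 1: {3,9,10}
'b' @ 2: {}  — no active states
rest 'aca' ignored (set empty)
end set {} — state 1 not in

Answer: REJECT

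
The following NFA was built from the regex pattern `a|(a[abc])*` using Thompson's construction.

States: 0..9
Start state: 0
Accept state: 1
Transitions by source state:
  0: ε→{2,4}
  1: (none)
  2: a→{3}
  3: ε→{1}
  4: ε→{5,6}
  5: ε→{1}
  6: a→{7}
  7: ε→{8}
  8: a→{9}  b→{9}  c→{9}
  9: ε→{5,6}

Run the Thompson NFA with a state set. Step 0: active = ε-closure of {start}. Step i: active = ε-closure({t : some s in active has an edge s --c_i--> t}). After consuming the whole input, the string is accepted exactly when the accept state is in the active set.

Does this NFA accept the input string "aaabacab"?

S₀ = ε-closure({0}) = {0,1,2,4,5,6}
'a' @ 1: {1,3,7,8}  (accept∈set)
'a' @ 2: {1,5,6,9}  (accept∈set)
'a' @ 3: {7,8}
'b' @ 4: {1,5,6,9}  (accept∈set)
'a' @ 5: {7,8}
'c' @ 6: {1,5,6,9}  (accept∈set)
'a' @ 7: {7,8}
'b' @ 8: {1,5,6,9}  (accept∈set)
end set {1,5,6,9} — state 1 in

Answer: ACCEPT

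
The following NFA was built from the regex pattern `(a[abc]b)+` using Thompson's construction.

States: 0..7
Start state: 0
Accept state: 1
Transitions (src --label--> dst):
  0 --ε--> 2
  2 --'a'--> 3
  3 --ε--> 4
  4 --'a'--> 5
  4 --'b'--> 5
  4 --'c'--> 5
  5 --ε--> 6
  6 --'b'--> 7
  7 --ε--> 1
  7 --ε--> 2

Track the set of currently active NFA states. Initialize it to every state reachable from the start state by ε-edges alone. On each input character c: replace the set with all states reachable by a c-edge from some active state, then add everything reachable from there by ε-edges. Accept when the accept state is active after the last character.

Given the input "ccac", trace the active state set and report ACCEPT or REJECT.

Answer: REJECT

Trace:
S₀ = ε-closure({0}) = {0,2}
'c' @ 1: {}  — no active states
rest 'cac' ignored (set empty)
end set {} — state 1 not in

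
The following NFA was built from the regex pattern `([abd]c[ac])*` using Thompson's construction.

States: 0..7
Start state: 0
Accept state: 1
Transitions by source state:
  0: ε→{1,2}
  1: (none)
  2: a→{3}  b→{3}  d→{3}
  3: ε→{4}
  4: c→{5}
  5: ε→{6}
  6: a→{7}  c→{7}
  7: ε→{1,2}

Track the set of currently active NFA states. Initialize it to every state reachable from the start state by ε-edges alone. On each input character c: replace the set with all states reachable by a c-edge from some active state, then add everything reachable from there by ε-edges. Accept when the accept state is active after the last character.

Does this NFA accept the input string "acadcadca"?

start: ε-closure({0}) = {0,1,2}
'a' @ 1: {3,4}
'c' @ 2: {5,6}
'a' @ 3: {1,2,7}  (accept∈set)
'd' @ 4: {3,4}
'c' @ 5: {5,6}
'a' @ 6: {1,2,7}  (accept∈set)
'd' @ 7: {3,4}
'c' @ 8: {5,6}
'a' @ 9: {1,2,7}  (accept∈set)
final: {1,2,7}; accept 1 in set

Answer: ACCEPT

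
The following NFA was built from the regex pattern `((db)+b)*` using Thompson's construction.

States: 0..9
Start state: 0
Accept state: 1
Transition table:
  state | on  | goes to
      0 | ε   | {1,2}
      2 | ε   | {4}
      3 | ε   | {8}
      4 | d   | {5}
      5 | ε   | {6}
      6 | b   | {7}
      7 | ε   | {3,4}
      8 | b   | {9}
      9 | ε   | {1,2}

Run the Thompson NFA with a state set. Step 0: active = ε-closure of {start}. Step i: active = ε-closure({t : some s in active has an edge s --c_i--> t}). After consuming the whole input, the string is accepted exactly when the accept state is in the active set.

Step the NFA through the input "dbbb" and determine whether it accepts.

Answer: REJECT

Steps:
start: ε-closure({0}) = {0,1,2,4}
'd' @ 1: {5,6}
'b' @ 2: {3,4,7,8}
'b' @ 3: {1,2,4,9}  (accept∈set)
'b' @ 4: {}  — no active states
final: {}; accept 1 not in set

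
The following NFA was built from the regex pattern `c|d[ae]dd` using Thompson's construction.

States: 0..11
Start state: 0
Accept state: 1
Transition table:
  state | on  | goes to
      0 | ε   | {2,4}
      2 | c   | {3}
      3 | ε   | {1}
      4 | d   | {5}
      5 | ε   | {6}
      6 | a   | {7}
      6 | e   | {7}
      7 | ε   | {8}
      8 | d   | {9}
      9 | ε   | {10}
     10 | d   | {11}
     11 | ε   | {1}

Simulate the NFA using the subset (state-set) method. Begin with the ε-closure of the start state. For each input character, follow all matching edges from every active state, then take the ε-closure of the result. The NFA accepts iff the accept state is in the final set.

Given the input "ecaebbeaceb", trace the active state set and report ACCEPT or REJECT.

S₀ = ε-closure({0}) = {0,2,4}
'e' @ 1: {}  — dead — no transitions
rest 'caebbeaceb' ignored (set empty)
after full input: {}  (accept=1 not in)

Answer: REJECT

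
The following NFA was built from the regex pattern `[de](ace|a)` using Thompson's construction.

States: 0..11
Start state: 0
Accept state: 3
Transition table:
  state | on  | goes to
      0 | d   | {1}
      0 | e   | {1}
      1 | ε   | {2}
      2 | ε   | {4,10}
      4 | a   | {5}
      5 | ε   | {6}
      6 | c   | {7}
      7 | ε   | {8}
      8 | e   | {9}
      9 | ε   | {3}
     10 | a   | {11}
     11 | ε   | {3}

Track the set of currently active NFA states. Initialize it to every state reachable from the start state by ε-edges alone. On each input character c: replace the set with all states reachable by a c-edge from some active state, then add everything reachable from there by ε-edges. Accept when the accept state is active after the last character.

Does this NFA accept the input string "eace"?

start: ε-closure({0}) = {0}
'e' @ 1: {1,2,4,10}
'a' @ 2: {3,5,6,11}  [accepting]
'c' @ 3: {7,8}
'e' @ 4: {3,9}  [accepting]
end set {3,9} — state 3 in

Answer: ACCEPT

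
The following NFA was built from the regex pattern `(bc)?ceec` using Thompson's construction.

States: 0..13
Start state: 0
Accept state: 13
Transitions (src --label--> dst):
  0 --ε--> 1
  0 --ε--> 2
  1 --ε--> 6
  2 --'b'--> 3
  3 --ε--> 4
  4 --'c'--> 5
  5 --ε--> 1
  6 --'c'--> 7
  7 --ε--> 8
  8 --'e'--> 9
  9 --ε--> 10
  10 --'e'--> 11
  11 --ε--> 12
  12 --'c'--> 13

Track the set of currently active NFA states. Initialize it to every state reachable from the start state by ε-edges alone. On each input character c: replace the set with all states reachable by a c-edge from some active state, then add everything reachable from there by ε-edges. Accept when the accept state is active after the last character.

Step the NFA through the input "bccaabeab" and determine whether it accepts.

Answer: REJECT

Steps:
start: ε-closure({0}) = {0,1,2,6}
'b' @ 1: {3,4}
'c' @ 2: {1,5,6}
'c' @ 3: {7,8}
'a' @ 4: {}  — dead — no transitions
rest 'abeab' ignored (set empty)
after full input: {}  (accept=13 not in)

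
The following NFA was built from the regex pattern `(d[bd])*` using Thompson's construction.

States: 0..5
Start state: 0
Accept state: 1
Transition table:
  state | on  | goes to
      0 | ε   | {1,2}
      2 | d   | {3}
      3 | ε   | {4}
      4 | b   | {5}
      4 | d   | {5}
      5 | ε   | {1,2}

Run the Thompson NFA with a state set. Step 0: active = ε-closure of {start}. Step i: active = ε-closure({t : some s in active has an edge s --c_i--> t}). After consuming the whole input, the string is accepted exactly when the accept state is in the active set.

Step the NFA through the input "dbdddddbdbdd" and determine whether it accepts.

start: ε-closure({0}) = {0,1,2}
'd' @ 1: {3,4}
'b' @ 2: {1,2,5}  (accept∈set)
'd' @ 3: {3,4}
'd' @ 4: {1,2,5}  (accept∈set)
'd' @ 5: {3,4}
'd' @ 6: {1,2,5}  (accept∈set)
'd' @ 7: {3,4}
'b' @ 8: {1,2,5}  (accept∈set)
'd' @ 9: {3,4}
'b' @ 10: {1,2,5}  (accept∈set)
'd' @ 11: {3,4}
'd' @ 12: {1,2,5}  (accept∈set)
final: {1,2,5}; accept 1 in set

Answer: ACCEPT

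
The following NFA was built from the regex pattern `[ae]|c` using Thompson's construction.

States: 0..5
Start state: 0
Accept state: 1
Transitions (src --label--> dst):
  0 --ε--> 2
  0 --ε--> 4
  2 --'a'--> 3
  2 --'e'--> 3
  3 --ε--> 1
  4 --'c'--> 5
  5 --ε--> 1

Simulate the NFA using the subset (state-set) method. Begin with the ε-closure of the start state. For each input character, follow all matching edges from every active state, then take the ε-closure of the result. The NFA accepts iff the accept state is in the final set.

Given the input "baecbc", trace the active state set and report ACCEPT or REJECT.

Answer: REJECT

Trace:
S₀ = ε-closure({0}) = {0,2,4}
'b' @ 1: {}  — dead — no transitions
rest 'aecbc' ignored (set empty)
after full input: {}  (accept=1 not in)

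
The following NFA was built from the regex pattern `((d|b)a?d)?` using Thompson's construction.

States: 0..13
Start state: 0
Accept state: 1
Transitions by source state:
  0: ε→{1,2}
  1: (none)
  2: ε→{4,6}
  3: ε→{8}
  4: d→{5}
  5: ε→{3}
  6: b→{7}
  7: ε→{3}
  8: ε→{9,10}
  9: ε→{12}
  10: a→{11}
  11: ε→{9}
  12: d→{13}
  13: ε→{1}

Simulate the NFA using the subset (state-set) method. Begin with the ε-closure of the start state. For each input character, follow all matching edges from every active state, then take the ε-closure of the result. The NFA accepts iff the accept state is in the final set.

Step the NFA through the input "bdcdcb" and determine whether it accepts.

S₀ = ε-closure({0}) = {0,1,2,4,6}
'b' @ 1: {3,7,8,9,10,12}
'd' @ 2: {1,13}  (accept∈set)
'c' @ 3: {}  — dead — no transitions
rest 'dcb' ignored (set empty)
end set {} — state 1 not in

Answer: REJECT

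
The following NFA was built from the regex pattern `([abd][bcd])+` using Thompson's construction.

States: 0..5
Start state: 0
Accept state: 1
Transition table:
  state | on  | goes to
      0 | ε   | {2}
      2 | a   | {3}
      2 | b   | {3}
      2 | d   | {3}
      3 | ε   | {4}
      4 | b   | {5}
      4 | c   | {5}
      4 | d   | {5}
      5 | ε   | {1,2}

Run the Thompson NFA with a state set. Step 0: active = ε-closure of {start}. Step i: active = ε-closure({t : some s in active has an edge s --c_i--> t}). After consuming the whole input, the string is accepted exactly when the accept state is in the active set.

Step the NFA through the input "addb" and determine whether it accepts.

start: ε-closure({0}) = {0,2}
'a' @ 1: {3,4}
'd' @ 2: {1,2,5}  ✓accept
'd' @ 3: {3,4}
'b' @ 4: {1,2,5}  ✓accept
after full input: {1,2,5}  (accept=1 in)

Answer: ACCEPT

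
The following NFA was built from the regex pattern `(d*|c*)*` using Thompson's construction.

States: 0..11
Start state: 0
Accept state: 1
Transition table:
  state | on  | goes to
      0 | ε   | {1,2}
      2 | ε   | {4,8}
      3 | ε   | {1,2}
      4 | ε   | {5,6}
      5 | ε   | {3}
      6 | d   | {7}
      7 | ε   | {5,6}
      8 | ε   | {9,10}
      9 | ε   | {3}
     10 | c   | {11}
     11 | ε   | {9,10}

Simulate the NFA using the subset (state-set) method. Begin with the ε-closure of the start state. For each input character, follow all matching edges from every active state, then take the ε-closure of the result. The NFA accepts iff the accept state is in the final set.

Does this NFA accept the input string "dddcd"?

start: ε-closure({0}) = {0,1,2,3,4,5,6,8,9,10}
'd' @ 1: {1,2,3,4,5,6,7,8,9,10}  ✓accept
'd' @ 2: {1,2,3,4,5,6,7,8,9,10}  ✓accept
'd' @ 3: {1,2,3,4,5,6,7,8,9,10}  ✓accept
'c' @ 4: {1,2,3,4,5,6,8,9,10,11}  ✓accept
'd' @ 5: {1,2,3,4,5,6,7,8,9,10}  ✓accept
final: {1,2,3,4,5,6,7,8,9,10}; accept 1 in set

Answer: ACCEPT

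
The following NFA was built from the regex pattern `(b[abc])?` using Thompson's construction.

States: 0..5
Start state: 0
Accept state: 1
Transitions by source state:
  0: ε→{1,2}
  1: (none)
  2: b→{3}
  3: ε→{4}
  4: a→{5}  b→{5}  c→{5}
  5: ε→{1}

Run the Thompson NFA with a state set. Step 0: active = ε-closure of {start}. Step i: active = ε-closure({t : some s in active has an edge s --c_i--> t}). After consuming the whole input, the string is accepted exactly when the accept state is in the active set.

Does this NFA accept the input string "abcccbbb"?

start: ε-closure({0}) = {0,1,2}
'a' @ 1: {}  — no active states
rest 'bcccbbb' ignored (set empty)
end set {} — state 1 not in

Answer: REJECT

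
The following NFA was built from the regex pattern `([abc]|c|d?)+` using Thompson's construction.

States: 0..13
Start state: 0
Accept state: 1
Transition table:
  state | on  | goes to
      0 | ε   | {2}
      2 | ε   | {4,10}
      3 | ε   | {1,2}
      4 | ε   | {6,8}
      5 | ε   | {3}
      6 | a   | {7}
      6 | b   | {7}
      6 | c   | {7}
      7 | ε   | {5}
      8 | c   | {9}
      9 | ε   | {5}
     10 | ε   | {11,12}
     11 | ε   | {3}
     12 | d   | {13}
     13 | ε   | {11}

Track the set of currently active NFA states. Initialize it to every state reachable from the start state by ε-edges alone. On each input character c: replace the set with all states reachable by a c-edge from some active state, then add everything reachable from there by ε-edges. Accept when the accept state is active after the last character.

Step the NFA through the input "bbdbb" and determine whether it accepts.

S₀ = ε-closure({0}) = {0,1,2,3,4,6,8,10,11,12}
'b' @ 1: {1,2,3,4,5,6,7,8,10,11,12}  [accepting]
'b' @ 2: {1,2,3,4,5,6,7,8,10,11,12}  [accepting]
'd' @ 3: {1,2,3,4,6,8,10,11,12,13}  [accepting]
'b' @ 4: {1,2,3,4,5,6,7,8,10,11,12}  [accepting]
'b' @ 5: {1,2,3,4,5,6,7,8,10,11,12}  [accepting]
end set {1,2,3,4,5,6,7,8,10,11,12} — state 1 in

Answer: ACCEPT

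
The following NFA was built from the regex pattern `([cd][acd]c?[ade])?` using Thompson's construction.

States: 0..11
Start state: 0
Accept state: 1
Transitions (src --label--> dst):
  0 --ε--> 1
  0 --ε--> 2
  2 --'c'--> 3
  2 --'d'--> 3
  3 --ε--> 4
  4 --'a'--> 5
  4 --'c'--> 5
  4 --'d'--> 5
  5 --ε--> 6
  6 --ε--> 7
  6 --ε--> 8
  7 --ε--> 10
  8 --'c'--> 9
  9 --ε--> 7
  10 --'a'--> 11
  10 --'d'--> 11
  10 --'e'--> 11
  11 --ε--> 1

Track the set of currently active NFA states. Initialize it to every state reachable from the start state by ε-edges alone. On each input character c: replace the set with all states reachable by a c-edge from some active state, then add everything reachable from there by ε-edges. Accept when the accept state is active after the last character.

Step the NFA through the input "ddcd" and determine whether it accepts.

Answer: ACCEPT

Steps:
initial (ε-close {0}): {0,1,2}
'd' @ 1: {3,4}
'd' @ 2: {5,6,7,8,10}
'c' @ 3: {7,9,10}
'd' @ 4: {1,11}  ✓accept
end set {1,11} — state 1 in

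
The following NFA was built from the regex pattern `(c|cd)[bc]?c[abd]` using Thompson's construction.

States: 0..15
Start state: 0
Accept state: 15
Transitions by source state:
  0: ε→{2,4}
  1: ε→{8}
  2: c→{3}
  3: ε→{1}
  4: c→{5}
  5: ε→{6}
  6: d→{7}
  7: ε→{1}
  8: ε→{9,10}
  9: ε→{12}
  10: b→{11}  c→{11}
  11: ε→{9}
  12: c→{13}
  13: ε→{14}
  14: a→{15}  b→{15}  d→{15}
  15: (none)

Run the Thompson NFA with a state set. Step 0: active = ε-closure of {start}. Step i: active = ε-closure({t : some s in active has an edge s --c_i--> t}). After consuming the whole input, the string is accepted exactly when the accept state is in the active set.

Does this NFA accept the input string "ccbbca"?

start: ε-closure({0}) = {0,2,4}
'c' @ 1: {1,3,5,6,8,9,10,12}
'c' @ 2: {9,11,12,13,14}
'b' @ 3: {15}  [accepting]
'b' @ 4: {}  — dead — no transitions
rest 'ca' ignored (set empty)
final: {}; accept 15 not in set

Answer: REJECT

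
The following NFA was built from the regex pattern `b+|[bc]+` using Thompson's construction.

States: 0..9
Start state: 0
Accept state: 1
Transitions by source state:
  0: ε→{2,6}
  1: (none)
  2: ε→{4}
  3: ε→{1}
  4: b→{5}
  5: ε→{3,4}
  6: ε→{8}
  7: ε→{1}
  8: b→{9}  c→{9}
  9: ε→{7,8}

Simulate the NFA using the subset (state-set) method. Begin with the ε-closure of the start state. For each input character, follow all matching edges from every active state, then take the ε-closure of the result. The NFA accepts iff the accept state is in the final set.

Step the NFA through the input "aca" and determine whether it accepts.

Answer: REJECT

Derivation:
start: ε-closure({0}) = {0,2,4,6,8}
'a' @ 1: {}  — state set empty
rest 'ca' ignored (set empty)
after full input: {}  (accept=1 not in)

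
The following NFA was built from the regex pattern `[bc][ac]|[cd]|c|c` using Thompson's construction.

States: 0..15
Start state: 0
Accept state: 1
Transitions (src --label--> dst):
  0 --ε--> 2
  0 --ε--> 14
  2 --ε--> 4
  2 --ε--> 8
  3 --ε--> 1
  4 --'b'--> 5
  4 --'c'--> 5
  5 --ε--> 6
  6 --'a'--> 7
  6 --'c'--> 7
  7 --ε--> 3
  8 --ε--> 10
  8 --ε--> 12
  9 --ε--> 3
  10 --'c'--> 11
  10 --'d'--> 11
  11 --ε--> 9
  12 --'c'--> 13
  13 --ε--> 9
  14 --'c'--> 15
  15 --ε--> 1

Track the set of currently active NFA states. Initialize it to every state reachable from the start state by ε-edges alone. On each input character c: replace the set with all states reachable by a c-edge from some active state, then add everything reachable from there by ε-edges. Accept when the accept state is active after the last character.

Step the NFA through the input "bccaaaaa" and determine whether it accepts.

S₀ = ε-closure({0}) = {0,2,4,8,10,12,14}
'b' @ 1: {5,6}
'c' @ 2: {1,3,7}  [accepting]
'c' @ 3: {}  — no active states
rest 'aaaaa' ignored (set empty)
after full input: {}  (accept=1 not in)

Answer: REJECT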